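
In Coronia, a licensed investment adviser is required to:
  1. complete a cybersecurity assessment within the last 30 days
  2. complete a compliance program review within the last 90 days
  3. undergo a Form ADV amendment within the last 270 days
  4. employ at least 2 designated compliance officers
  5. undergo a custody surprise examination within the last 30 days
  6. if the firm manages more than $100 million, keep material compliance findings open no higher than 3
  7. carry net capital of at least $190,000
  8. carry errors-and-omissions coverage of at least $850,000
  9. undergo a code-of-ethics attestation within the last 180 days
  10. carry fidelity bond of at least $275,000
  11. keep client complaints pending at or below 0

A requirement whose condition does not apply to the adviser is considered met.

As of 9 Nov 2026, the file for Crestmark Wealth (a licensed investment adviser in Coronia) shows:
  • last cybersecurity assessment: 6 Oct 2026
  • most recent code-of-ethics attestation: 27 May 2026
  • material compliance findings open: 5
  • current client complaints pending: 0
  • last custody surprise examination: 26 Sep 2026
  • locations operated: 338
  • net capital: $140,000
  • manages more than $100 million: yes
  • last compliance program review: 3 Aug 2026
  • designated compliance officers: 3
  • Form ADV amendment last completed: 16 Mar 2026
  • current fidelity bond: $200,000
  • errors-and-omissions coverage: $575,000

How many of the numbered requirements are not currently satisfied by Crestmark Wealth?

1. cybersecurity assessment 34 days ago vs limit 30 → not met
2. compliance program review 98 days ago vs limit 90 → not met
3. Form ADV amendment 238 days ago vs limit 270 → met
4. designated compliance officers 3 ≥ 2 → met
5. custody surprise examination 44 days ago vs limit 30 → not met
6. condition 'manages more than $100 million' holds; material compliance findings open 5 > 3 → not met
7. net capital $140,000 < $190,000 → not met
8. errors-and-omissions coverage $575,000 < $850,000 → not met
9. code-of-ethics attestation 166 days ago vs limit 180 → met
10. fidelity bond $200,000 < $275,000 → not met
11. client complaints pending 0 ≤ 0 → met
Not met: 7 of 11

7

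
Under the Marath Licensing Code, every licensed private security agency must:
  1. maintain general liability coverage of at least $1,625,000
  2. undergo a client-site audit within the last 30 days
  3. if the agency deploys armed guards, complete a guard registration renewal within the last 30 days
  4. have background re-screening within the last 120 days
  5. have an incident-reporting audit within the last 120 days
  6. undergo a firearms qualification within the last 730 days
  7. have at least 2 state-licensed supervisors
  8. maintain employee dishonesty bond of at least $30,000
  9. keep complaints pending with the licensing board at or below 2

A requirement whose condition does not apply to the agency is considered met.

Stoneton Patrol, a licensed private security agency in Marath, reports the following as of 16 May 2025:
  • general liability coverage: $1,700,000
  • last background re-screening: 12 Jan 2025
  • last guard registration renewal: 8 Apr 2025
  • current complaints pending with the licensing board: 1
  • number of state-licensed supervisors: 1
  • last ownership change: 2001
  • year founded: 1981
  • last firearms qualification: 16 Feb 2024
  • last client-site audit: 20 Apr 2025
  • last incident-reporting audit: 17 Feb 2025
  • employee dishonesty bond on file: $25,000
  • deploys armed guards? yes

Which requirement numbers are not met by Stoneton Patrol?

3, 4, 7, 8

1. general liability coverage $1,700,000 ≥ $1,625,000 → met
2. client-site audit 26 days ago vs limit 30 → met
3. condition 'deploys armed guards' holds; guard registration renewal 38 days ago vs limit 30 → not met
4. background re-screening 124 days ago vs limit 120 → not met
5. incident-reporting audit 88 days ago vs limit 120 → met
6. firearms qualification 455 days ago vs limit 730 → met
7. state-licensed supervisors 1 < 2 → not met
8. employee dishonesty bond $25,000 < $30,000 → not met
9. complaints pending with the licensing board 1 ≤ 2 → met
Not met: 3, 4, 7, 8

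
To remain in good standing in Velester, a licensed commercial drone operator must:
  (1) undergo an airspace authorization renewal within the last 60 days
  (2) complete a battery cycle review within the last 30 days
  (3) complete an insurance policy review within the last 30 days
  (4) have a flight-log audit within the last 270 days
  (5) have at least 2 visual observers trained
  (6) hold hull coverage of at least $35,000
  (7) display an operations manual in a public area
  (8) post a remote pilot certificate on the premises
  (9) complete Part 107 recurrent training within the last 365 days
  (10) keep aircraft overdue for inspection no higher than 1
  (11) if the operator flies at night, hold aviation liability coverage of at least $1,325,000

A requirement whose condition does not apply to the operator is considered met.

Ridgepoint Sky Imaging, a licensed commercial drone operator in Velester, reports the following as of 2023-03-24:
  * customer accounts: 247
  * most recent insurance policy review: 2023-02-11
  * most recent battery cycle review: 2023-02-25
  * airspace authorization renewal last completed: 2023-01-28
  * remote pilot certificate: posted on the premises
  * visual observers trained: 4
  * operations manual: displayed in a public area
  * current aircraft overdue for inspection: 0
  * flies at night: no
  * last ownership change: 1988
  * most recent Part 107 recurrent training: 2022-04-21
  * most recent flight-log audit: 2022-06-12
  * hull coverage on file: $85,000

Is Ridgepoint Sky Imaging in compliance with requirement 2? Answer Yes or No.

Yes

2. battery cycle review 27 days ago vs limit 30 → met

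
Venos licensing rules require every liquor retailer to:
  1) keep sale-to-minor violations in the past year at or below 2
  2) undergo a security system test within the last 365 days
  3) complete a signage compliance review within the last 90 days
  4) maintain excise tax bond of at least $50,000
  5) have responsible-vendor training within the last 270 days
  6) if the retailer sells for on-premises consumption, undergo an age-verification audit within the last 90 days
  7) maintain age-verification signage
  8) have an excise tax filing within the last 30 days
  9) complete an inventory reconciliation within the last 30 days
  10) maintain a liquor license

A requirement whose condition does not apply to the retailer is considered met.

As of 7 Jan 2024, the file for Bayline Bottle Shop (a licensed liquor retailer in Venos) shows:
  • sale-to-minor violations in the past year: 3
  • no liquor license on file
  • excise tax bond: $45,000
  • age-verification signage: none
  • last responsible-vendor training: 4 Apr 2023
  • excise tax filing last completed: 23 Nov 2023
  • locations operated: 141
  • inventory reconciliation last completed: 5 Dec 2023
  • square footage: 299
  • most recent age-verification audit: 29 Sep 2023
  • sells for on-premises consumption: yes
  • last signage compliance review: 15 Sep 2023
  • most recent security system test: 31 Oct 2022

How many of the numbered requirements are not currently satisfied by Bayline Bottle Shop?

10

1. sale-to-minor violations in the past year 3 > 2 → not met
2. security system test 433 days ago vs limit 365 → not met
3. signage compliance review 114 days ago vs limit 90 → not met
4. excise tax bond $45,000 < $50,000 → not met
5. responsible-vendor training 278 days ago vs limit 270 → not met
6. condition 'sells for on-premises consumption' holds; age-verification audit 100 days ago vs limit 90 → not met
7. age-verification signage absent → not met
8. excise tax filing 45 days ago vs limit 30 → not met
9. inventory reconciliation 33 days ago vs limit 30 → not met
10. liquor license absent → not met
Not met: 10 of 10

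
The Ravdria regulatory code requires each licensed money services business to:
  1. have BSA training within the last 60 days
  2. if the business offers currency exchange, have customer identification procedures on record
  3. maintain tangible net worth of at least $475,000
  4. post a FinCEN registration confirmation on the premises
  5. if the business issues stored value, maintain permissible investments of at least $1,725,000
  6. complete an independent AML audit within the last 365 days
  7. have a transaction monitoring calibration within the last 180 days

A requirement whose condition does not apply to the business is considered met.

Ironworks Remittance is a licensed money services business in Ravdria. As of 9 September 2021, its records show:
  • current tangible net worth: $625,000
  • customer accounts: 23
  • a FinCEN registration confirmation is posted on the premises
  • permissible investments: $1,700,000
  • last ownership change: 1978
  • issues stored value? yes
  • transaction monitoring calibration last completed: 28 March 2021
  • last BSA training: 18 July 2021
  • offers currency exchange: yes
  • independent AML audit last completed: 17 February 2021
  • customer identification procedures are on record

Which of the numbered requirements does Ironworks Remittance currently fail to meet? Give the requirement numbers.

5

1. BSA training 53 days ago vs limit 60 → met
2. condition 'offers currency exchange' holds; customer identification procedures present → met
3. tangible net worth $625,000 ≥ $475,000 → met
4. FinCEN registration confirmation present → met
5. condition 'issues stored value' holds; permissible investments $1,700,000 < $1,725,000 → not met
6. independent AML audit 204 days ago vs limit 365 → met
7. transaction monitoring calibration 165 days ago vs limit 180 → met
Not met: 5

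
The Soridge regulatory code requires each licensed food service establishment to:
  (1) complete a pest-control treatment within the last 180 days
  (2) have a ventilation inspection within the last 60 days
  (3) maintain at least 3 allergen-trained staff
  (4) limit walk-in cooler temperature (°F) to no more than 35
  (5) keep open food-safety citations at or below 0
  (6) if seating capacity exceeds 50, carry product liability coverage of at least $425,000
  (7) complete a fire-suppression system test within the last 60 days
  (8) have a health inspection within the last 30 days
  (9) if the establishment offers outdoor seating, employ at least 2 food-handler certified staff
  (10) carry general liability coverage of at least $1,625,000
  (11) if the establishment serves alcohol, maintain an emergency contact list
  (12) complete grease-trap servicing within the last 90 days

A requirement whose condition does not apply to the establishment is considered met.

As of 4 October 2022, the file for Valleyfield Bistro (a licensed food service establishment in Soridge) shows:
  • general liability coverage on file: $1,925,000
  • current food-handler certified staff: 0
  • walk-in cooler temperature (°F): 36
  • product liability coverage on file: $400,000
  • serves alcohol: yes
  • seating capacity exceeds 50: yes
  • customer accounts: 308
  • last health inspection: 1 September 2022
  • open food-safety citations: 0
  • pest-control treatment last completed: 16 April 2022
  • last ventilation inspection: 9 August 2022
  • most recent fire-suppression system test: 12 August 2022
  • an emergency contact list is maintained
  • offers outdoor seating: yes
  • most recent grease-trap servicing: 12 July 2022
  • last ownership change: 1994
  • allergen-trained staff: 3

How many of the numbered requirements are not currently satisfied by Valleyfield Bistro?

4

1. pest-control treatment 171 days ago vs limit 180 → met
2. ventilation inspection 56 days ago vs limit 60 → met
3. allergen-trained staff 3 ≥ 3 → met
4. walk-in cooler temperature (°F) 36 > 35 → not met
5. open food-safety citations 0 ≤ 0 → met
6. condition 'seating capacity exceeds 50' holds; product liability coverage $400,000 < $425,000 → not met
7. fire-suppression system test 53 days ago vs limit 60 → met
8. health inspection 33 days ago vs limit 30 → not met
9. condition 'offers outdoor seating' holds; food-handler certified staff 0 < 2 → not met
10. general liability coverage $1,925,000 ≥ $1,625,000 → met
11. condition 'serves alcohol' holds; emergency contact list present → met
12. grease-trap servicing 84 days ago vs limit 90 → met
Not met: 4 of 12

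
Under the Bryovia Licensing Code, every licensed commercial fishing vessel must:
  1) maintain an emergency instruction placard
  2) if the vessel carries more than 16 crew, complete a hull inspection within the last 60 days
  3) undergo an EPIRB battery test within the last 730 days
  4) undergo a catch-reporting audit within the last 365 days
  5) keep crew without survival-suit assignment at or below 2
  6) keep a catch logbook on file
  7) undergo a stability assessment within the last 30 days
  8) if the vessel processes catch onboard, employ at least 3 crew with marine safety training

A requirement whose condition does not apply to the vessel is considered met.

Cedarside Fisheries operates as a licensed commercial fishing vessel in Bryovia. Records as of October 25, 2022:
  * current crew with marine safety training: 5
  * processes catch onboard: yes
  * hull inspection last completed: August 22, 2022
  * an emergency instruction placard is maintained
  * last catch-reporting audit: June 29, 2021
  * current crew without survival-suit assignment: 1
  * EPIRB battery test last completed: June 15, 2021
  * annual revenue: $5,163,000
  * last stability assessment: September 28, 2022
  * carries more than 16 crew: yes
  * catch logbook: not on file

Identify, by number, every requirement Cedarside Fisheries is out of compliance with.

2, 4, 6

1. emergency instruction placard present → met
2. condition 'carries more than 16 crew' holds; hull inspection 64 days ago vs limit 60 → not met
3. EPIRB battery test 497 days ago vs limit 730 → met
4. catch-reporting audit 483 days ago vs limit 365 → not met
5. crew without survival-suit assignment 1 ≤ 2 → met
6. catch logbook absent → not met
7. stability assessment 27 days ago vs limit 30 → met
8. condition 'processes catch onboard' holds; crew with marine safety training 5 ≥ 3 → met
Not met: 2, 4, 6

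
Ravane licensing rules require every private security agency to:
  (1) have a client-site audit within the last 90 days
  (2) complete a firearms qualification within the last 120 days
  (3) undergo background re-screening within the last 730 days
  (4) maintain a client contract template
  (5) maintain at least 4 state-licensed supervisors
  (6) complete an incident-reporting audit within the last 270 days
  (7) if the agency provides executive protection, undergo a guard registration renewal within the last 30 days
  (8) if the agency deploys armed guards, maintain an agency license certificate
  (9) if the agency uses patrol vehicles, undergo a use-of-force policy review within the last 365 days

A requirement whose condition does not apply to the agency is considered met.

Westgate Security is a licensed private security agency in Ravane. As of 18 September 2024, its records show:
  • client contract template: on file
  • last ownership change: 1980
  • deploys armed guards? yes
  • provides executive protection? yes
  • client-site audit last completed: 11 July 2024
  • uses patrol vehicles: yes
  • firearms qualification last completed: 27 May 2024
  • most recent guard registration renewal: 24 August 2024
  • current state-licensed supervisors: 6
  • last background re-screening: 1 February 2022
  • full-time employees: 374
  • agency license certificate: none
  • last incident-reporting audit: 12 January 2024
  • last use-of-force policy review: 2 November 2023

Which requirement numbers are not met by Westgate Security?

1. client-site audit 69 days ago vs limit 90 → met
2. firearms qualification 114 days ago vs limit 120 → met
3. background re-screening 960 days ago vs limit 730 → not met
4. client contract template present → met
5. state-licensed supervisors 6 ≥ 4 → met
6. incident-reporting audit 250 days ago vs limit 270 → met
7. condition 'provides executive protection' holds; guard registration renewal 25 days ago vs limit 30 → met
8. condition 'deploys armed guards' holds; agency license certificate absent → not met
9. condition 'uses patrol vehicles' holds; use-of-force policy review 321 days ago vs limit 365 → met
Not met: 3, 8

3, 8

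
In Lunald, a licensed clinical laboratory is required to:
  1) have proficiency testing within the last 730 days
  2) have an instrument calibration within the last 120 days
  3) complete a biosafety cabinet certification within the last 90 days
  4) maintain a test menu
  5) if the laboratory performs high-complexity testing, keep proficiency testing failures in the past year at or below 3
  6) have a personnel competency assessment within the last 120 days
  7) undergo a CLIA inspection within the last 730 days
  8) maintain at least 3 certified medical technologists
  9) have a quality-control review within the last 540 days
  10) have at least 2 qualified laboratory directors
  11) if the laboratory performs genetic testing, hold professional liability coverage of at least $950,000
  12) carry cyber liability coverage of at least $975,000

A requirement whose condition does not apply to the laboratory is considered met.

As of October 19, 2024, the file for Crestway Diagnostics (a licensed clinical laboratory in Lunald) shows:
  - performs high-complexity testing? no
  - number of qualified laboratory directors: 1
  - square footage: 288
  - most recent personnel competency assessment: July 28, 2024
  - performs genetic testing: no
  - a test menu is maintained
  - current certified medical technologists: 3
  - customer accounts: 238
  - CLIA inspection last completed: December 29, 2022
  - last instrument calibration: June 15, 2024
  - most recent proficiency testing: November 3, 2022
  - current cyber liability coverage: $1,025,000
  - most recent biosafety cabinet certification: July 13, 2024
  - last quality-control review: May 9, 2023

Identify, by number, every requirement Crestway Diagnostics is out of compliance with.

1. proficiency testing 716 days ago vs limit 730 → met
2. instrument calibration 126 days ago vs limit 120 → not met
3. biosafety cabinet certification 98 days ago vs limit 90 → not met
4. test menu present → met
5. condition 'performs high-complexity testing' does not hold → requirement n/a → met
6. personnel competency assessment 83 days ago vs limit 120 → met
7. CLIA inspection 660 days ago vs limit 730 → met
8. certified medical technologists 3 ≥ 3 → met
9. quality-control review 529 days ago vs limit 540 → met
10. qualified laboratory directors 1 < 2 → not met
11. condition 'performs genetic testing' does not hold → requirement n/a → met
12. cyber liability coverage $1,025,000 ≥ $975,000 → met
Not met: 2, 3, 10

2, 3, 10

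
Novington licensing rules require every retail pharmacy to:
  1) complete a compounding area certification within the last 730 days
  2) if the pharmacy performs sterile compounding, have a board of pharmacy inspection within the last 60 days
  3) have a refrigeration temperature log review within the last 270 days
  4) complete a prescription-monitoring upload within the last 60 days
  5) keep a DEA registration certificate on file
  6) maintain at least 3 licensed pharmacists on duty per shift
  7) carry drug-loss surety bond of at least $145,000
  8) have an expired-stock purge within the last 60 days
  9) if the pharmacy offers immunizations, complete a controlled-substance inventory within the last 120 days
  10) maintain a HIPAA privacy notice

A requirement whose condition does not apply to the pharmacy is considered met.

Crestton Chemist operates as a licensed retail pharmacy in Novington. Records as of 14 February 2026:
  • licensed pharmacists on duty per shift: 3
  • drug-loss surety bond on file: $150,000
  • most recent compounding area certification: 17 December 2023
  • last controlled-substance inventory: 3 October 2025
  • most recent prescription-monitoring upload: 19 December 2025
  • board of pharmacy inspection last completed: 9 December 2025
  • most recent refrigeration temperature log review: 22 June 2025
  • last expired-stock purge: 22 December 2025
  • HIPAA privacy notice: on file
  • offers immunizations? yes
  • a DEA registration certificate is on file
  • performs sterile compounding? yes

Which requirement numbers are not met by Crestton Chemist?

1. compounding area certification 790 days ago vs limit 730 → not met
2. condition 'performs sterile compounding' holds; board of pharmacy inspection 67 days ago vs limit 60 → not met
3. refrigeration temperature log review 237 days ago vs limit 270 → met
4. prescription-monitoring upload 57 days ago vs limit 60 → met
5. DEA registration certificate present → met
6. licensed pharmacists on duty per shift 3 ≥ 3 → met
7. drug-loss surety bond $150,000 ≥ $145,000 → met
8. expired-stock purge 54 days ago vs limit 60 → met
9. condition 'offers immunizations' holds; controlled-substance inventory 134 days ago vs limit 120 → not met
10. HIPAA privacy notice present → met
Not met: 1, 2, 9

1, 2, 9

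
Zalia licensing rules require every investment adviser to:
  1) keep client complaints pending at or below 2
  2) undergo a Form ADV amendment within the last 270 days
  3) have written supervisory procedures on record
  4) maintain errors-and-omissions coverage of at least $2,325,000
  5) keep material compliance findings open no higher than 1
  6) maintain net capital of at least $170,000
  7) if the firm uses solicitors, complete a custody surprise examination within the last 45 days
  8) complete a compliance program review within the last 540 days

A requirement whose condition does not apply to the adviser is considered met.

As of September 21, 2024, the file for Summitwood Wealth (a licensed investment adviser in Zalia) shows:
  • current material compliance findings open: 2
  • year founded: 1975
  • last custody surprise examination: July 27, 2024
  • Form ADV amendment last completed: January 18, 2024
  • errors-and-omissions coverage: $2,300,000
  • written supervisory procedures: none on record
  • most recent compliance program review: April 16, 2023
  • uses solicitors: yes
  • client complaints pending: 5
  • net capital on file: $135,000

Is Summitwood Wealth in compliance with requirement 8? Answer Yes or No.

Yes

8. compliance program review 524 days ago vs limit 540 → met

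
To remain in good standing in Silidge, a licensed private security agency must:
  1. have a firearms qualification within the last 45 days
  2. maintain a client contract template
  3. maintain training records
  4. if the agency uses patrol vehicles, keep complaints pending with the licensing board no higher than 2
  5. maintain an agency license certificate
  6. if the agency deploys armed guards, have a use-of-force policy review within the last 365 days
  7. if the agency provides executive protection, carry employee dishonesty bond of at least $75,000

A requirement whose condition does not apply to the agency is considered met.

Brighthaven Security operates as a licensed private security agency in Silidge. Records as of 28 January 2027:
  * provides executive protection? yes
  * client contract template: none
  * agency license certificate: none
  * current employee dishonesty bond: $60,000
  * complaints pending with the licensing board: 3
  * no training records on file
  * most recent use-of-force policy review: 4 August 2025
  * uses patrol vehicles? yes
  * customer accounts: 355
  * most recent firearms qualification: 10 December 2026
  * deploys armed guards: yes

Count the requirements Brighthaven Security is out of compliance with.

7

1. firearms qualification 49 days ago vs limit 45 → not met
2. client contract template absent → not met
3. training records absent → not met
4. condition 'uses patrol vehicles' holds; complaints pending with the licensing board 3 > 2 → not met
5. agency license certificate absent → not met
6. condition 'deploys armed guards' holds; use-of-force policy review 542 days ago vs limit 365 → not met
7. condition 'provides executive protection' holds; employee dishonesty bond $60,000 < $75,000 → not met
Not met: 7 of 7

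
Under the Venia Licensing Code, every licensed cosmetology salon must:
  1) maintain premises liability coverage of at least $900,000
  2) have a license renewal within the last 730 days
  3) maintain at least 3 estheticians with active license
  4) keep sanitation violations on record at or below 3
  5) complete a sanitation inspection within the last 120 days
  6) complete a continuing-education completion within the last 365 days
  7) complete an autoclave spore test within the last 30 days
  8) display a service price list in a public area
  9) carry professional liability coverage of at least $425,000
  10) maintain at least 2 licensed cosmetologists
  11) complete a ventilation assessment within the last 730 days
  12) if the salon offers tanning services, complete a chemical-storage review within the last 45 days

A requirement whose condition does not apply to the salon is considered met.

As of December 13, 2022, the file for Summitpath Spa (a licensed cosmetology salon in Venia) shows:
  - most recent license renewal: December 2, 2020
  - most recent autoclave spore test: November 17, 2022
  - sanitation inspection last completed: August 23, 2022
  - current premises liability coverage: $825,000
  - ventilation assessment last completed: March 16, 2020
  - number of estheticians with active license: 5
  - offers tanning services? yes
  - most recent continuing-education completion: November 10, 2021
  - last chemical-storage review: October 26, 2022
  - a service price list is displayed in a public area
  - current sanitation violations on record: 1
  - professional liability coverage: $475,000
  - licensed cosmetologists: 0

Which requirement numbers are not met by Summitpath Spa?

1. premises liability coverage $825,000 < $900,000 → not met
2. license renewal 741 days ago vs limit 730 → not met
3. estheticians with active license 5 ≥ 3 → met
4. sanitation violations on record 1 ≤ 3 → met
5. sanitation inspection 112 days ago vs limit 120 → met
6. continuing-education completion 398 days ago vs limit 365 → not met
7. autoclave spore test 26 days ago vs limit 30 → met
8. service price list present → met
9. professional liability coverage $475,000 ≥ $425,000 → met
10. licensed cosmetologists 0 < 2 → not met
11. ventilation assessment 1002 days ago vs limit 730 → not met
12. condition 'offers tanning services' holds; chemical-storage review 48 days ago vs limit 45 → not met
Not met: 1, 2, 6, 10, 11, 12

1, 2, 6, 10, 11, 12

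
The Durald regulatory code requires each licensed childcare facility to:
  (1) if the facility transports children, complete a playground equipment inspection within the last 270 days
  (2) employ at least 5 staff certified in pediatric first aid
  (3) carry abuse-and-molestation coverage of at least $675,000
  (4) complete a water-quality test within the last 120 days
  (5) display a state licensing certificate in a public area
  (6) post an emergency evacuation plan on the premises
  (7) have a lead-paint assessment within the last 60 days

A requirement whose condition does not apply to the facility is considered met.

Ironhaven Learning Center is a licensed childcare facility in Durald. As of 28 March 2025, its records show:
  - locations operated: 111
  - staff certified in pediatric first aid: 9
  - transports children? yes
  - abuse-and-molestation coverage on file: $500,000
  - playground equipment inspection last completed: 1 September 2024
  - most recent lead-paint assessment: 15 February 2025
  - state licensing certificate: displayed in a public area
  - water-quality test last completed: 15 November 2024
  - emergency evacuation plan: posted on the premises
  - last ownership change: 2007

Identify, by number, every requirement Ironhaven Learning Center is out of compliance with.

3, 4

1. condition 'transports children' holds; playground equipment inspection 208 days ago vs limit 270 → met
2. staff certified in pediatric first aid 9 ≥ 5 → met
3. abuse-and-molestation coverage $500,000 < $675,000 → not met
4. water-quality test 133 days ago vs limit 120 → not met
5. state licensing certificate present → met
6. emergency evacuation plan present → met
7. lead-paint assessment 41 days ago vs limit 60 → met
Not met: 3, 4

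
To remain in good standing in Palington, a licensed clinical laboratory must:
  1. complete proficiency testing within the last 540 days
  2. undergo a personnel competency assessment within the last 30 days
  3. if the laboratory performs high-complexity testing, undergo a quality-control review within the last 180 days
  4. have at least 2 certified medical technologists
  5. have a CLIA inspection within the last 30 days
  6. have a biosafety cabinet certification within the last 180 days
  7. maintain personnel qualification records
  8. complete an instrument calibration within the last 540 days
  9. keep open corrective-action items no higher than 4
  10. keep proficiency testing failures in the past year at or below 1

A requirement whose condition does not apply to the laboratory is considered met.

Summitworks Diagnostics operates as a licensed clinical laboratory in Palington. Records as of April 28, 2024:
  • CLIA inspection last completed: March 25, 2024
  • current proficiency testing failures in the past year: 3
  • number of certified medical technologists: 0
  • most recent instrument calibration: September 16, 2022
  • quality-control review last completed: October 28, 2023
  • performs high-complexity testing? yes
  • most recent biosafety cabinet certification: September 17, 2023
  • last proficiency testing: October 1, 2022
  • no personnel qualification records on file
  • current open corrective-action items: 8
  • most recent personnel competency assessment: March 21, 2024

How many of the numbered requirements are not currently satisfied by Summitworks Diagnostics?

1. proficiency testing 575 days ago vs limit 540 → not met
2. personnel competency assessment 38 days ago vs limit 30 → not met
3. condition 'performs high-complexity testing' holds; quality-control review 183 days ago vs limit 180 → not met
4. certified medical technologists 0 < 2 → not met
5. CLIA inspection 34 days ago vs limit 30 → not met
6. biosafety cabinet certification 224 days ago vs limit 180 → not met
7. personnel qualification records absent → not met
8. instrument calibration 590 days ago vs limit 540 → not met
9. open corrective-action items 8 > 4 → not met
10. proficiency testing failures in the past year 3 > 1 → not met
Not met: 10 of 10

10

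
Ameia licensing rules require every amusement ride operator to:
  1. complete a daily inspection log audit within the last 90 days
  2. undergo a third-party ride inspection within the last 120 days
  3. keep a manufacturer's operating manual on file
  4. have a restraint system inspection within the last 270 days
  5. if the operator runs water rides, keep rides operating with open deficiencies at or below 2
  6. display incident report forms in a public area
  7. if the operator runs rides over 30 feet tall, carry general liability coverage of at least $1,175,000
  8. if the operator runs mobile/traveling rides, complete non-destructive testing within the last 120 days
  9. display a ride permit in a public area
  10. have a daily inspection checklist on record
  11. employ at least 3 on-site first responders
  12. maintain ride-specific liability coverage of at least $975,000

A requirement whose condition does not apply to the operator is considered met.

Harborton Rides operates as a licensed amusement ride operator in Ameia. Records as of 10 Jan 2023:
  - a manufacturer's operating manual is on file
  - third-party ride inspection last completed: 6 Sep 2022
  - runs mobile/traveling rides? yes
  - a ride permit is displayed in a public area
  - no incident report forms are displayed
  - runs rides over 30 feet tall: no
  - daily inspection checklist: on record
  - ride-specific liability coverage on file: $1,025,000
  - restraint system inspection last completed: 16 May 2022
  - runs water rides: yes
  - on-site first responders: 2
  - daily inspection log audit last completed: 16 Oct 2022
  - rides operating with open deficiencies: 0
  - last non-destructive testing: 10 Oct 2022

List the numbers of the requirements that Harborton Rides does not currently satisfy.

2, 6, 11

1. daily inspection log audit 86 days ago vs limit 90 → met
2. third-party ride inspection 126 days ago vs limit 120 → not met
3. manufacturer's operating manual present → met
4. restraint system inspection 239 days ago vs limit 270 → met
5. condition 'runs water rides' holds; rides operating with open deficiencies 0 ≤ 2 → met
6. incident report forms absent → not met
7. condition 'runs rides over 30 feet tall' does not hold → requirement n/a → met
8. condition 'runs mobile/traveling rides' holds; non-destructive testing 92 days ago vs limit 120 → met
9. ride permit present → met
10. daily inspection checklist present → met
11. on-site first responders 2 < 3 → not met
12. ride-specific liability coverage $1,025,000 ≥ $975,000 → met
Not met: 2, 6, 11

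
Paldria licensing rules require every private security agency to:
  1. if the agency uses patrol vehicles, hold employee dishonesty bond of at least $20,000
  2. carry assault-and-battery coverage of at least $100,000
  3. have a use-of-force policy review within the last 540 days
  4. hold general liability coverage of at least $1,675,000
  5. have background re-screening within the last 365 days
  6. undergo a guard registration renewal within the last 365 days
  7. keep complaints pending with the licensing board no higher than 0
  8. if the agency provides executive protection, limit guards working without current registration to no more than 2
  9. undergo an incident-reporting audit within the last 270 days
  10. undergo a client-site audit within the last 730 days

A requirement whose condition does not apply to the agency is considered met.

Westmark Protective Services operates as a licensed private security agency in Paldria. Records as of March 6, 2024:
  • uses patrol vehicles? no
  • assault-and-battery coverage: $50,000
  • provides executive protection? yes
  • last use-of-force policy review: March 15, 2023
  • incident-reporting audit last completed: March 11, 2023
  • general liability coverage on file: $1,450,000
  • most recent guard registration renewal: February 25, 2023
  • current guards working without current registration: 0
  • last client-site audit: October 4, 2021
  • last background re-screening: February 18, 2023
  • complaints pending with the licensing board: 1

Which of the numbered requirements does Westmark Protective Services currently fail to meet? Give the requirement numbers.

1. condition 'uses patrol vehicles' does not hold → requirement n/a → met
2. assault-and-battery coverage $50,000 < $100,000 → not met
3. use-of-force policy review 357 days ago vs limit 540 → met
4. general liability coverage $1,450,000 < $1,675,000 → not met
5. background re-screening 382 days ago vs limit 365 → not met
6. guard registration renewal 375 days ago vs limit 365 → not met
7. complaints pending with the licensing board 1 > 0 → not met
8. condition 'provides executive protection' holds; guards working without current registration 0 ≤ 2 → met
9. incident-reporting audit 361 days ago vs limit 270 → not met
10. client-site audit 884 days ago vs limit 730 → not met
Not met: 2, 4, 5, 6, 7, 9, 10

2, 4, 5, 6, 7, 9, 10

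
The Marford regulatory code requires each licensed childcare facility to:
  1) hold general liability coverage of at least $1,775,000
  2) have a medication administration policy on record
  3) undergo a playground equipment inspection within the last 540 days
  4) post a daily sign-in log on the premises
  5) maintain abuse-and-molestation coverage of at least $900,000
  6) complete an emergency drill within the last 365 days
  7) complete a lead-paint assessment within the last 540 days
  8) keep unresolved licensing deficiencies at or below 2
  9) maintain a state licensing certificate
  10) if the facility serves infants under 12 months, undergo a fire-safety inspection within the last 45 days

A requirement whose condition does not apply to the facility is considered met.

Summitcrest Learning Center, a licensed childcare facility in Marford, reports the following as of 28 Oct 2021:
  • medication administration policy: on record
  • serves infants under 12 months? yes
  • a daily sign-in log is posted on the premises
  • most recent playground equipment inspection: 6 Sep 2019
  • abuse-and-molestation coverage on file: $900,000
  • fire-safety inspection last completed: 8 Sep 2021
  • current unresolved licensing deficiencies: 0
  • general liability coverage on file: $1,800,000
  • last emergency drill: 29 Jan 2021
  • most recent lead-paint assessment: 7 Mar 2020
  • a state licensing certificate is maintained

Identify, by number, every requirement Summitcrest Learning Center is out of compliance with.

3, 7, 10

1. general liability coverage $1,800,000 ≥ $1,775,000 → met
2. medication administration policy present → met
3. playground equipment inspection 783 days ago vs limit 540 → not met
4. daily sign-in log present → met
5. abuse-and-molestation coverage $900,000 ≥ $900,000 → met
6. emergency drill 272 days ago vs limit 365 → met
7. lead-paint assessment 600 days ago vs limit 540 → not met
8. unresolved licensing deficiencies 0 ≤ 2 → met
9. state licensing certificate present → met
10. condition 'serves infants under 12 months' holds; fire-safety inspection 50 days ago vs limit 45 → not met
Not met: 3, 7, 10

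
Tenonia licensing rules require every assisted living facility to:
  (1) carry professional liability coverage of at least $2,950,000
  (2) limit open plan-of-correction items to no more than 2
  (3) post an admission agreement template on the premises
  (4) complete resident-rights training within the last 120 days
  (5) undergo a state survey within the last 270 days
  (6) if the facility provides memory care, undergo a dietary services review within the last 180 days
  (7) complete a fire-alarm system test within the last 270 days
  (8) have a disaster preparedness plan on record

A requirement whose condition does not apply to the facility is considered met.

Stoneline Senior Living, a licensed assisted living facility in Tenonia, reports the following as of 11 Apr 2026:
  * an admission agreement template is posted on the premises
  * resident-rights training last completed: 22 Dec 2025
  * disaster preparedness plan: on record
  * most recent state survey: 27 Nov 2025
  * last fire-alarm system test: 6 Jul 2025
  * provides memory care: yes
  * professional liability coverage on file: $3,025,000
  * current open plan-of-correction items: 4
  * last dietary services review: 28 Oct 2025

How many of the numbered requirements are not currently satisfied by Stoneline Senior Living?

1. professional liability coverage $3,025,000 ≥ $2,950,000 → met
2. open plan-of-correction items 4 > 2 → not met
3. admission agreement template present → met
4. resident-rights training 110 days ago vs limit 120 → met
5. state survey 135 days ago vs limit 270 → met
6. condition 'provides memory care' holds; dietary services review 165 days ago vs limit 180 → met
7. fire-alarm system test 279 days ago vs limit 270 → not met
8. disaster preparedness plan present → met
Not met: 2 of 8

2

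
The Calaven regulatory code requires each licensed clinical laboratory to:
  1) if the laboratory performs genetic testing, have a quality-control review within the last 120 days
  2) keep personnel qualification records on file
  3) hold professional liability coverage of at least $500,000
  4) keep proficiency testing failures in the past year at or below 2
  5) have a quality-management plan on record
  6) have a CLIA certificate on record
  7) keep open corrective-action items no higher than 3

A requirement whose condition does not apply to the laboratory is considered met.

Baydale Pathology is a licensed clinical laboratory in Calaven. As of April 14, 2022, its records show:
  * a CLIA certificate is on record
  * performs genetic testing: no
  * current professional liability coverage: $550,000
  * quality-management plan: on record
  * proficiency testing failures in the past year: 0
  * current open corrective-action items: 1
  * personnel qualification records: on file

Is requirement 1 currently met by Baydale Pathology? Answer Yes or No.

1. condition 'performs genetic testing' does not hold → requirement n/a → met

Yes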